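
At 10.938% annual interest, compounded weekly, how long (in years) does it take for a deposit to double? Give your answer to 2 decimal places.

6.34 years

(1 + 0.00210346)^(52t) = 2.
52t = ln 2 / ln(1 + 0.00210346) ≈ 0.69315/0.00210125 ≈ 329.8734.
t ≈ 6.3437.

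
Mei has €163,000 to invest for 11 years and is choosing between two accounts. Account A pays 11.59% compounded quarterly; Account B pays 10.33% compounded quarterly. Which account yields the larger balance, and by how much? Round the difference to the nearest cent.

A: (1 + 0.028975)^44 ≈ 3.51408468738, so 163,000 × 3.51408468738 ≈ 572,795.8040.
B: (1 + 0.025825)^44 ≈ 3.07060725059, so 163,000 × 3.07060725059 ≈ 500,508.9818.
Difference ≈ 72,286.8222 in favor of A.

Account A, by €72,286.82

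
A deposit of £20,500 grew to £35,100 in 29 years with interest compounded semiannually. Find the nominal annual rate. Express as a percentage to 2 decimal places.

The 58-period growth factor is 35,100/20,500 = 1.7122.
r/2 = 1.7122^(1/58) − 1 ≈ 0.00931512, so r ≈ 2·0.00931512 = 1.86302%.

1.86%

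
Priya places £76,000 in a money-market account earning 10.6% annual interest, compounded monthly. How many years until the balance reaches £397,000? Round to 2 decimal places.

We need (1 + 0.00883333)^(12t) = 5.2237, so 12t = ln 5.2237 / ln 1.008833 ≈ 187.9804.
t ≈ 187.9804/12 = 15.6650 years.

15.67 years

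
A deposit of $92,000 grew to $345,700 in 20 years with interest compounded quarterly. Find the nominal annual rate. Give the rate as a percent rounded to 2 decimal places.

The 80-period growth factor is 345,700/92,000 = 3.75761.
r/4 = 3.75761^(1/80) − 1 ≈ 0.0166849, so r ≈ 4·0.0166849 = 6.67398%.

6.67%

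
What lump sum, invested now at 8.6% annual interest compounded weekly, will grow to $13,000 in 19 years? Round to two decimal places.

$2,540.34

Periodic rate = 8.6%/52 = 0.00165385; 988 periods.
P = 13,000/(1 + 0.086/52)^988 ≈ 13,000/5.1174194362 ≈ 2,540.3429.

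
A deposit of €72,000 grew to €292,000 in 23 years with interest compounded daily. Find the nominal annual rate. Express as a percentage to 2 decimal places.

6.09%

The 8395-period growth factor is 292,000/72,000 = 4.05556.
r/365 = 4.05556^(1/8395) − 1 ≈ 0.00016679, so r ≈ 365·0.00016679 = 6.08785%.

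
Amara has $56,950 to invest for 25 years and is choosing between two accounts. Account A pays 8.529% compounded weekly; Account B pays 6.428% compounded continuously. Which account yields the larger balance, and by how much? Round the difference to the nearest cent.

Account A growth factor: (1 + 0.08529/52)^1300 ≈ 8.41910274066; balance ≈ 479,467.9011.
Account B growth factor: e^(0.06428·25) = e^1.607 ≈ 4.9878252843; balance ≈ 284,056.6499.
Account A is larger by 195,411.2511.

Account A, by $195,411.25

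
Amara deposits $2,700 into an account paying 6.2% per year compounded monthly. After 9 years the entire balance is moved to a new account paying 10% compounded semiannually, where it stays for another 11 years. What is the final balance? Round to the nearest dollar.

After 9 years at 6.2%: 2,700 × 1.7446665455 ≈ 4,710.5997.
Then 11 years at 10%: 4,710.5997 × 2.9252607199 ≈ 13,779.7322.

$13,780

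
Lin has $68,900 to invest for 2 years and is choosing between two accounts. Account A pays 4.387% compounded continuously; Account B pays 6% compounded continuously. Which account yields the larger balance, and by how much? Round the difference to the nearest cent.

A: e^(0.04387·2) = e^0.08774 ≈ 1.091704242, so 68,900 × 1.091704242 ≈ 75,218.4223.
B: e^(0.06·2) = e^0.12 ≈ 1.1274968516, so 68,900 × 1.1274968516 ≈ 77,684.5331.
Difference ≈ 2,466.1108 in favor of B.

Account B, by $2,466.11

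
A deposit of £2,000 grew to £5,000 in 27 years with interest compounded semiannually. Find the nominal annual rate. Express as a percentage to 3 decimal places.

(1 + r/2)^54 = 5,000/2,000 = 2.5.
1 + r/2 = 2.5^(1/54) ≈ 1.017113, so r/2 ≈ 0.0171131.
r ≈ 2·0.0171131 = 3.42263%.

3.423%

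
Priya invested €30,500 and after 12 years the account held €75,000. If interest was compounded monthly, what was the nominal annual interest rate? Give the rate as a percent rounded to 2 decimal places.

7.52%

(1 + r/12)^144 = 75,000/30,500 = 2.45902.
1 + r/12 = 2.45902^(1/144) ≈ 1.006268, so r/12 ≈ 0.0062679.
r ≈ 12·0.0062679 = 7.52149%.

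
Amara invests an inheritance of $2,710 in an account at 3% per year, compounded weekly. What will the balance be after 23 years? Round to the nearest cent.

$5,401.89

Periodic rate = 3%/52 = 0.000576923; periods = 52·23 = 1196.
A = 2,710·(1 + 0.03/52)^1196 ≈ 2,710·1.993318899 ≈ 5,401.8942.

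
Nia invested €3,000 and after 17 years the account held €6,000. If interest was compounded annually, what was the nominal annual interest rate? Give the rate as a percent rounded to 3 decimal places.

4.162%

The 17-period growth factor is 6,000/3,000 = 2.
r = 2^(1/17) − 1 ≈ 0.041616, i.e. 4.16160%.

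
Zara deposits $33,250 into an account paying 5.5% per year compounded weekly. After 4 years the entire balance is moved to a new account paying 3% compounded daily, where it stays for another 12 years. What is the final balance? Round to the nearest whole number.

$59,378

Phase 1: 33,250·(1 + 0.055/52)^208 ≈ 41,427.2345.
Phase 2: 41,427.2345·(1 + 0.03/365)^4380 ≈ 59,377.9954.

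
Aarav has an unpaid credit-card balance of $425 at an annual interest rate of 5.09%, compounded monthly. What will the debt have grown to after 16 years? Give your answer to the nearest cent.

Growth factor = (1 + 0.0509/12)^192 ≈ 2.25393519.
A ≈ 425 × 2.25393519 ≈ 957.9225.

$957.92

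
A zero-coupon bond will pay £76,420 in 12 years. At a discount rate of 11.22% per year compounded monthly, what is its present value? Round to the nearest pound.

£20,007

Growth factor = (1 + 0.00935)^144 ≈ 3.8195955579.
P = 76,420/3.8195955579 ≈ 20,007.3539.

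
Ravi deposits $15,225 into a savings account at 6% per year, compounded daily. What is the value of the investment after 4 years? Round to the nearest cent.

$19,354.39

Periodic rate = 6%/365 = 0.000164384; periods = 365·4 = 1460.
A = 15,225·(1 + 0.06/365)^1460 ≈ 15,225·1.2712240766 ≈ 19,354.3866.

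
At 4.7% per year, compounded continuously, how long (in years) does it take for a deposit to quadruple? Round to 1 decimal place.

e^(0.047t) = 4, so 0.047t = ln 4 ≈ 1.3863.
t ≈ 1.3863/0.047 ≈ 29.4956.

29.5 years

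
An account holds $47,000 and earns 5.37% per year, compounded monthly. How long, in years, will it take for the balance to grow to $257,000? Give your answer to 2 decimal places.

31.71 years

(1 + 0.004475)^(12t) = 257,000/47,000 = 5.4681.
12t·ln(1 + 0.004475) = ln(5.4681); 12t = 1.6989/0.00446502 ≈ 380.4977.
t ≈ 31.7081 years.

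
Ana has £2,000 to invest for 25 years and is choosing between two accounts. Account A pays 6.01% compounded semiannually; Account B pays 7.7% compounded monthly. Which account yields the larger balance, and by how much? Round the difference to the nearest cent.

Account A growth factor: (1 + 0.03005)^50 ≈ 4.394559232; balance ≈ 8,789.1185.
Account B growth factor: (1 + 0.077/12)^300 ≈ 6.8131205897; balance ≈ 13,626.2412.
Account B is larger by 4,837.1227.

Account B, by £4,837.12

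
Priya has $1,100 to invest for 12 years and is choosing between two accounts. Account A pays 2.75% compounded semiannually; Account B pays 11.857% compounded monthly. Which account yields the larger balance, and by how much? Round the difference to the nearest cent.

Account B, by $3,005.39

Account A growth factor: (1 + 0.01375)^24 ≈ 1.387844515; balance ≈ 1,526.6290.
Account B growth factor: (1 + 0.11857/12)^144 ≈ 4.120013918; balance ≈ 4,532.0153.
Account B is larger by 3,005.3863.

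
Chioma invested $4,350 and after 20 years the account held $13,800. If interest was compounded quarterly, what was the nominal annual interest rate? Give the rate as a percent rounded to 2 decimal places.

The 80-period growth factor is 13,800/4,350 = 3.17241.
r/4 = 3.17241^(1/80) − 1 ≈ 0.0145358, so r ≈ 4·0.0145358 = 5.81432%.

5.81%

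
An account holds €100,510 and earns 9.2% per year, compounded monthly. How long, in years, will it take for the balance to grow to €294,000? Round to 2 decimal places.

11.71 years

(1 + 0.00766667)^(12t) = 294,000/100,510 = 2.9251.
12t·ln(1 + 0.00766667) = ln(2.9251); 12t = 1.0733/0.00763743 ≈ 140.5346.
t ≈ 11.7112 years.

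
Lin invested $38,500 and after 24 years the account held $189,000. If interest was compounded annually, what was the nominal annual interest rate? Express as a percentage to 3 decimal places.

6.854%

(1 + r)^24 = 189,000/38,500 = 4.90909.
1 + r = 4.90909^(1/24) ≈ 1.068542, so r ≈ 0.0685423.
r ≈ 6.85423%.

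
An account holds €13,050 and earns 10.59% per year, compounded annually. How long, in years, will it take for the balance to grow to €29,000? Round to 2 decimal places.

7.93 years

(1 + 0.1059)^t = 29,000/13,050 = 2.2222.
t·ln(1 + 0.1059) = ln(2.2222); t = 0.79851/0.100659 ≈ 7.9328.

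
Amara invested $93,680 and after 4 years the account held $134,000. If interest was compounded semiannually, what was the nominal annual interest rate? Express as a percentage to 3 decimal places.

9.152%

(1 + r/2)^8 = 134,000/93,680 = 1.4304.
1 + r/2 = 1.4304^(1/8) ≈ 1.045761, so r/2 ≈ 0.0457605.
r ≈ 2·0.0457605 = 9.15210%.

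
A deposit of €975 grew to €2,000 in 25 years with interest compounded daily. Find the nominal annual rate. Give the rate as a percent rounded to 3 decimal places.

The 9125-period growth factor is 2,000/975 = 2.05128.
r/365 = 2.05128^(1/9125) − 1 ≈ 0.000078739, so r ≈ 365·0.000078739 = 2.87397%.

2.874%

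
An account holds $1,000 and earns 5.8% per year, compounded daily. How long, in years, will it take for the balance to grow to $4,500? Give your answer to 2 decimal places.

25.93 years

(1 + 0.000158904)^(365t) = 4,500/1,000 = 4.5.
365t·ln(1 + 0.000158904) = ln(4.5); 365t = 1.5041/0.000158891 ≈ 9466.0667.
t ≈ 25.9344 years.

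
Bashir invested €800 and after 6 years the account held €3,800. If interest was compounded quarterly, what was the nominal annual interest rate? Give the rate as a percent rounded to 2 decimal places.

(1 + r/4)^24 = 3,800/800 = 4.75.
1 + r/4 = 4.75^(1/24) ≈ 1.067077, so r/4 ≈ 0.0670765.
r ≈ 4·0.0670765 = 26.83061%.

26.83%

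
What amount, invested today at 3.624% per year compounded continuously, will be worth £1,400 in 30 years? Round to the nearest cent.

P = A·e^(−rt) = 1,400·e^(−1.0872).
e^(−1.0872) ≈ 0.3371592191, so P ≈ 472.0229.

£472.02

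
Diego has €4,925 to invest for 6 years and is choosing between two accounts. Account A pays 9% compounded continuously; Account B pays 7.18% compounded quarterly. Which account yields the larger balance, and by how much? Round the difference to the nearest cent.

A: e^(0.09·6) = e^0.54 ≈ 1.716006862, so 4,925 × 1.716006862 ≈ 8,451.3338.
B: (1 + 0.01795)^24 ≈ 1.53262082, so 4,925 × 1.53262082 ≈ 7,548.1575.
Difference ≈ 903.1763 in favor of A.

Account A, by €903.18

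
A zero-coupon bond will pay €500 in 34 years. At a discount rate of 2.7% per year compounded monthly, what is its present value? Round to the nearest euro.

Periodic rate = 2.7%/12 = 0.00225; 408 periods.
P = 500/(1 + 0.00225)^408 ≈ 500/2.50169574 ≈ 199.8644.

€200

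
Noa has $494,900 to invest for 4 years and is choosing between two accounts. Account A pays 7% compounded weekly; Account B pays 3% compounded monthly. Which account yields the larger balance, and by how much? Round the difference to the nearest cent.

Account A, by $96,779.02

Account A growth factor: (1 + 0.07/52)^208 ≈ 1.32288070027; balance ≈ 654,693.6586.
Account B growth factor: (1 + 0.0025)^48 ≈ 1.12732802104; balance ≈ 557,914.6376.
Account A is larger by 96,779.0210.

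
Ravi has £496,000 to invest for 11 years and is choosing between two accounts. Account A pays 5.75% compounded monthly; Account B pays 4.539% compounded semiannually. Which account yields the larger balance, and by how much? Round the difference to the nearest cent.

Account A growth factor: (1 + 0.0575/12)^132 ≈ 1.87946931706; balance ≈ 932,216.7813.
Account B growth factor: (1 + 0.022695)^22 ≈ 1.63838105972; balance ≈ 812,637.0056.
Account A is larger by 119,579.7756.

Account A, by £119,579.78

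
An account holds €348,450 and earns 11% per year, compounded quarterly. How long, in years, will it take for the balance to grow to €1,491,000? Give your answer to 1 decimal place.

13.4 years

We need (1 + 0.0275)^(4t) = 4.2789, so 4t = ln 4.2789 / ln 1.0275 ≈ 53.5857.
t ≈ 53.5857/4 = 13.3964 years.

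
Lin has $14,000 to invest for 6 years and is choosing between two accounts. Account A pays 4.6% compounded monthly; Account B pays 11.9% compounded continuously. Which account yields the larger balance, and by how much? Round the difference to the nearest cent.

Account B, by $10,149.87

A: (1 + 0.046/12)^72 ≈ 1.3171526824, so 14,000 × 1.3171526824 ≈ 18,440.1376.
B: e^(0.119·6) = e^0.714 ≈ 2.0421435173, so 14,000 × 2.0421435173 ≈ 28,590.0092.
Difference ≈ 10,149.8717 in favor of B.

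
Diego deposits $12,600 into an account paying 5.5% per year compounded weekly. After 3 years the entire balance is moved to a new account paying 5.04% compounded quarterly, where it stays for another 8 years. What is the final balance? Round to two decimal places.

$22,182.21

Phase 1: 12,600·(1 + 0.055/52)^156 ≈ 14,859.0576.
Phase 2: 14,859.0576·(1 + 0.0126)^32 ≈ 22,182.2095.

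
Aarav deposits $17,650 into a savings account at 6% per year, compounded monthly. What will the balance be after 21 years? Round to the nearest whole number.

$62,029

Growth factor = (1 + 0.005)^252 ≈ 3.5143706447.
A ≈ 17,650 × 3.5143706447 ≈ 62,028.6419.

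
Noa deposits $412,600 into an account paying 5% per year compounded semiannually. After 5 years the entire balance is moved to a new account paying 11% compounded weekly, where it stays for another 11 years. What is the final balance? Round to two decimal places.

$1,768,923.98

Phase 1: 412,600·(1 + 0.025)^10 ≈ 528,162.8829.
Phase 2: 528,162.8829·(1 + 0.11/52)^572 ≈ 1,768,923.9818.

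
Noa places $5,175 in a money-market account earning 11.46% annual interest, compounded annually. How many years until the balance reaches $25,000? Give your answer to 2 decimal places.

14.52 years

(1 + 0.1146)^t = 25,000/5,175 = 4.8309.
t·ln(1 + 0.1146) = ln(4.8309); t = 1.575/0.108496 ≈ 14.5171.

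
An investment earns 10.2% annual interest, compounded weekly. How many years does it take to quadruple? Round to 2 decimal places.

(1 + 0.00196154)^(52t) = 4.
52t = ln 4 / ln(1 + 0.00196154) ≈ 1.3863/0.00195962 ≈ 707.4312.
t ≈ 13.6044.

13.60 years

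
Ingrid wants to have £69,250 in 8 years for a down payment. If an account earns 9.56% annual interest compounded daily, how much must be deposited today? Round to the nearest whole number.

Periodic rate = 9.56%/365 = 0.000261918; 2920 periods.
P = 69,250/(1 + 0.0956/365)^2920 ≈ 69,250/2.1483494725 ≈ 32,234.0480.

£32,234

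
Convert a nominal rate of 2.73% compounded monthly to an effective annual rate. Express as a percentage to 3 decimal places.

One year is 12 periods at 0.002275 each: (1 + 0.002275)^12 ≈ 1.027644.
EAR = 1.027644 − 1 ≈ 2.76442%.

2.764%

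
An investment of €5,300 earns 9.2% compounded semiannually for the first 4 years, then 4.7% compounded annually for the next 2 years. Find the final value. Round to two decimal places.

€8,325.74

Phase 1: 5,300·(1 + 0.046)^8 ≈ 7,595.0274.
Phase 2: 7,595.0274·(1 + 0.047)^2 ≈ 8,325.7374.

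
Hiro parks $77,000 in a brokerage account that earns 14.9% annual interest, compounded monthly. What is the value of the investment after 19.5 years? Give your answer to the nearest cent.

Periodic rate = 14.9%/12 = 0.0124167; periods = 12·19.5 = 234.
A = 77,000·(1 + 0.149/12)^234 ≈ 77,000·17.95035025931 ≈ 1,382,176.9700.

$1,382,176.97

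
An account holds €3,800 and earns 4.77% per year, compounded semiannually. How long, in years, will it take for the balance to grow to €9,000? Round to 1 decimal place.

(1 + 0.02385)^(2t) = 9,000/3,800 = 2.3684.
2t·ln(1 + 0.02385) = ln(2.3684); 2t = 0.86222/0.02357 ≈ 36.5813.
t ≈ 18.2907 years.

18.3 years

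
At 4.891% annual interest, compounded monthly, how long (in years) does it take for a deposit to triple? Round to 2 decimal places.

22.51 years

(1 + 0.00407583)^(12t) = 3.
12t = ln 3 / ln(1 + 0.00407583) ≈ 1.0986/0.00406755 ≈ 270.0919.
t ≈ 22.5077.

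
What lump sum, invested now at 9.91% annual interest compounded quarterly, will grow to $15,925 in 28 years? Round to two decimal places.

$1,027.27

Growth factor = (1 + 0.024775)^112 ≈ 15.502240246.
P = 15,925/15.502240246 ≈ 1,027.2709.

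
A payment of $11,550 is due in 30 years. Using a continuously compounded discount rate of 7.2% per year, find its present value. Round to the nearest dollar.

$1,332

P = A·e^(−rt) = 11,550·e^(−2.16).
e^(−2.16) ≈ 0.11532512104, so P ≈ 1,332.0051.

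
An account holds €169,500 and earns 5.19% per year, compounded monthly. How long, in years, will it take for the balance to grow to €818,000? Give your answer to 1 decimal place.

30.4 years

(1 + 0.004325)^(12t) = 818,000/169,500 = 4.826.
12t·ln(1 + 0.004325) = ln(4.826); 12t = 1.574/0.00431567 ≈ 364.7193.
t ≈ 30.3933 years.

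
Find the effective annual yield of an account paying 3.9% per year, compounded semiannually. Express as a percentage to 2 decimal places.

3.94%

EAR = (1 + 3.9%/2)^2 − 1 = (1 + 0.0195)^2 − 1.
(1 + 0.0195)^2 ≈ 1.03938, so EAR ≈ 3.93803%.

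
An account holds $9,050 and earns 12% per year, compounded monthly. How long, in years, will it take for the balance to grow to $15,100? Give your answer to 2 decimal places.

(1 + 0.01)^(12t) = 15,100/9,050 = 1.6685.
12t·ln(1 + 0.01) = ln(1.6685); 12t = 0.51193/0.00995033 ≈ 51.4485.
t ≈ 4.2874 years.

4.29 years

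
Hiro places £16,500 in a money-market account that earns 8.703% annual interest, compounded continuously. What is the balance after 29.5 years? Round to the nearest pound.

A = P·e^(rt) = 16,500·e^(0.08703·29.5) = 16,500·e^2.567385.
e^2.567385 ≈ 13.0317019446, so A ≈ 215,023.0821.

£215,023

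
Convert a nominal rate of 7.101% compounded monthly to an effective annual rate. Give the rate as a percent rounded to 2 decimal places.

7.34%

One year is 12 periods at 0.0059175 each: (1 + 0.0059175)^12 ≈ 1.073367.
EAR = 1.073367 − 1 ≈ 7.33673%.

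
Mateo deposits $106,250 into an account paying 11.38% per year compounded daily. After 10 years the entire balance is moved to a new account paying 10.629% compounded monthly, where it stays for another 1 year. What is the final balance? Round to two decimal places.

$368,499.54

After 10 years at 11.38%: 106,250 × 3.11996765125 ≈ 331,496.5629.
Then 1 years at 10.629%: 331,496.5629 × 1.11162402262 ≈ 368,499.5428.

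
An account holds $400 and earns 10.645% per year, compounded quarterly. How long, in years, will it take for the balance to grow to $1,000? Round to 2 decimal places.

We need (1 + 0.0266125)^(4t) = 2.5, so 4t = ln 2.5 / ln 1.026612 ≈ 34.8870.
t ≈ 34.8870/4 = 8.7217 years.

8.72 years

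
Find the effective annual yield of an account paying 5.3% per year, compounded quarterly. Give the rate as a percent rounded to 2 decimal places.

One year is 4 periods at 0.01325 each: (1 + 0.01325)^4 ≈ 1.054063.
EAR = 1.054063 − 1 ≈ 5.40627%.

5.41%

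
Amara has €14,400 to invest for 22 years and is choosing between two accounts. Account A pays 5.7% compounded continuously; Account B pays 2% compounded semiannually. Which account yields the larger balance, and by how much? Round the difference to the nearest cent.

Account A growth factor: e^(0.057·22) = e^1.254 ≈ 3.5043322893; balance ≈ 50,462.3850.
Account B growth factor: (1 + 0.01)^44 ≈ 1.5493175715; balance ≈ 22,310.1730.
Account A is larger by 28,152.2119.

Account A, by €28,152.21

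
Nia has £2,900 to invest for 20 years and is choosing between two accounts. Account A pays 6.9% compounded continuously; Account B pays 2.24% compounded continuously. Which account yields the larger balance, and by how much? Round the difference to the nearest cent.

Account A growth factor: e^(0.069·20) = e^1.38 ≈ 3.9749016275; balance ≈ 11,527.2147.
Account B growth factor: e^(0.0224·20) = e^0.448 ≈ 1.565178696; balance ≈ 4,539.0182.
Account A is larger by 6,988.1965.

Account A, by £6,988.20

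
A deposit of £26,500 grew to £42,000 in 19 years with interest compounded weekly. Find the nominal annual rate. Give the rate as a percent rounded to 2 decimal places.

(1 + r/52)^988 = 42,000/26,500 = 1.58491.
1 + r/52 = 1.58491^(1/988) ≈ 1.000466, so r/52 ≈ 0.000466227.
r ≈ 52·0.000466227 = 2.42438%.

2.42%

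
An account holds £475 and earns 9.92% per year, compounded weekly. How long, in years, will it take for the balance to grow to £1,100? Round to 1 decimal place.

8.5 years

(1 + 0.00190769)^(52t) = 1,100/475 = 2.3158.
52t·ln(1 + 0.00190769) = ln(2.3158); 52t = 0.83975/0.00190587 ≈ 440.6116.
t ≈ 8.4733 years.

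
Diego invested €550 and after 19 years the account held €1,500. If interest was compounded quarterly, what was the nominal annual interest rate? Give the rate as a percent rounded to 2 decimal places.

5.32%

The 76-period growth factor is 1,500/550 = 2.72727.
r/4 = 2.72727^(1/76) − 1 ≈ 0.0132889, so r ≈ 4·0.0132889 = 5.31555%.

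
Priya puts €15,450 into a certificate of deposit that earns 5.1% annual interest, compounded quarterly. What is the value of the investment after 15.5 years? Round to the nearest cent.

€33,889.73

Growth factor = (1 + 0.01275)^62 ≈ 2.1935099818.
A ≈ 15,450 × 2.1935099818 ≈ 33,889.7292.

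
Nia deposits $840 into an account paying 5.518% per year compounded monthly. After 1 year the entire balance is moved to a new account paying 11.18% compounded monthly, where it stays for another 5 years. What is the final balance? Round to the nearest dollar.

$1,548

Phase 1: 840·(1 + 0.05518/12)^12 ≈ 887.5416.
Phase 2: 887.5416·(1 + 0.1118/12)^60 ≈ 1,548.2298.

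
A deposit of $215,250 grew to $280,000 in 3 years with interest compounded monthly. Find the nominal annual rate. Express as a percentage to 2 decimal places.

(1 + r/12)^36 = 280,000/215,250 = 1.30081.
1 + r/12 = 1.30081^(1/36) ≈ 1.007332, so r/12 ≈ 0.00733201.
r ≈ 12·0.00733201 = 8.79841%.

8.80%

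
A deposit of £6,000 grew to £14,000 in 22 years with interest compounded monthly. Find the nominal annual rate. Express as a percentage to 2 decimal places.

3.86%

The 264-period growth factor is 14,000/6,000 = 2.33333.
r/12 = 2.33333^(1/264) − 1 ≈ 0.00321462, so r ≈ 12·0.00321462 = 3.85754%.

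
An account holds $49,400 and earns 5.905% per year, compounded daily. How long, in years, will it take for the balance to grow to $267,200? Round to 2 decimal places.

(1 + 0.000161781)^(365t) = 267,200/49,400 = 5.4089.
365t·ln(1 + 0.000161781) = ln(5.4089); 365t = 1.688/0.000161768 ≈ 10435.0042.
t ≈ 28.5891 years.

28.59 years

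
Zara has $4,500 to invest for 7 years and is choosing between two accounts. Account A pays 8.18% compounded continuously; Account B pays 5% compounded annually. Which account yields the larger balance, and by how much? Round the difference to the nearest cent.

Account A, by $1,645.97

A: e^(0.0818·7) = e^0.5726 ≈ 1.772870528, so 4,500 × 1.772870528 ≈ 7,977.9174.
B: (1 + 0.05)^7 ≈ 1.407100423, so 4,500 × 1.407100423 ≈ 6,331.9519.
Difference ≈ 1,645.9655 in favor of A.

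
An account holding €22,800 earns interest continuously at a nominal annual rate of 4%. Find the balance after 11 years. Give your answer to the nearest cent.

A = P·e^(rt) = 22,800·e^(0.04·11) = 22,800·e^0.44.
e^0.44 ≈ 1.5527072185, so A ≈ 35,401.7246.

€35,401.72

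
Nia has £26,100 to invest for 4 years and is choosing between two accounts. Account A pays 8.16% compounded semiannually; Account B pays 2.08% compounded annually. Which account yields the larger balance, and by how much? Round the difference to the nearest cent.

Account A growth factor: (1 + 0.0408)^8 ≈ 1.3770137232; balance ≈ 35,940.0582.
Account B growth factor: (1 + 0.0208)^4 ≈ 1.0858320228; balance ≈ 28,340.2158.
Account A is larger by 7,599.8424.

Account A, by £7,599.84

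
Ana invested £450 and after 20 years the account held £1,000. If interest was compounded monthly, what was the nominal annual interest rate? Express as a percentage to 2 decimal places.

The 240-period growth factor is 1,000/450 = 2.22222.
r/12 = 2.22222^(1/240) − 1 ≈ 0.00333266, so r ≈ 12·0.00333266 = 3.99919%.

4.00%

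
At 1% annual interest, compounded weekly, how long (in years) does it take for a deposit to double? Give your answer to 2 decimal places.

(1 + 0.000192308)^(52t) = 2.
52t = ln 2 / ln(1 + 0.000192308) ≈ 0.69315/0.000192289 ≈ 3604.7119.
t ≈ 69.3214.

69.32 years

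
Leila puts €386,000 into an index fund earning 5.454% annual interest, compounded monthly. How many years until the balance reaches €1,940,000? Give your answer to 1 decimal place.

(1 + 0.004545)^(12t) = 1,940,000/386,000 = 5.0259.
12t·ln(1 + 0.004545) = ln(5.0259); 12t = 1.6146/0.0045347 ≈ 356.0555.
t ≈ 29.6713 years.

29.7 years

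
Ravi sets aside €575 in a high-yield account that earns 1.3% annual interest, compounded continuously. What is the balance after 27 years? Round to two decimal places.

€816.78

A = P·e^(rt) = 575·e^(0.013·27) = 575·e^0.351.
e^0.351 ≈ 1.42048733, so A ≈ 816.7802.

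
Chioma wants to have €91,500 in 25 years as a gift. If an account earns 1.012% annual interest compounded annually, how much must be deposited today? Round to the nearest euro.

Growth factor = (1 + 0.01012)^25 ≈ 1.2862466349.
P = 91,500/1.2862466349 ≈ 71,137.2124.

€71,137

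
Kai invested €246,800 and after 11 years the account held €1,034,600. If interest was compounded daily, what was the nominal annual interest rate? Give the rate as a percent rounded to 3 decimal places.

(1 + r/365)^4015 = 1,034,600/246,800 = 4.19206.
1 + r/365 = 4.19206^(1/4015) ≈ 1.000357, so r/365 ≈ 0.000357023.
r ≈ 365·0.000357023 = 13.03134%.

13.031%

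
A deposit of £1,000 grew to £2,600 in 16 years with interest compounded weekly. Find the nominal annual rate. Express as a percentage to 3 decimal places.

5.975%

(1 + r/52)^832 = 2,600/1,000 = 2.6.
1 + r/52 = 2.6^(1/832) ≈ 1.001149, so r/52 ≈ 0.00114911.
r ≈ 52·0.00114911 = 5.97538%.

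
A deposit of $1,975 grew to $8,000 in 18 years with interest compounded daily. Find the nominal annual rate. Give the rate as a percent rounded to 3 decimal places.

7.772%

(1 + r/365)^6570 = 8,000/1,975 = 4.05063.
1 + r/365 = 4.05063^(1/6570) ≈ 1.000213, so r/365 ≈ 0.000212941.
r ≈ 365·0.000212941 = 7.77234%.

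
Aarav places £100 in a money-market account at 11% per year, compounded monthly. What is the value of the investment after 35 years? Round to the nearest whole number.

Growth factor = (1 + 0.11/12)^420 ≈ 46.17605004.
A ≈ 100 × 46.17605004 ≈ 4,617.6050.

£4,618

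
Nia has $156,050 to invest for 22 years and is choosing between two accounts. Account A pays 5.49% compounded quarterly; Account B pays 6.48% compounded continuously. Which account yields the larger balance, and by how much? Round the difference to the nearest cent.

Account B, by $131,333.06

Account A growth factor: (1 + 0.013725)^88 ≈ 3.31874447201; balance ≈ 517,890.0749.
Account B growth factor: e^(0.0648·22) = e^1.4256 ≈ 4.16035330603; balance ≈ 649,223.1334.
Account B is larger by 131,333.0585.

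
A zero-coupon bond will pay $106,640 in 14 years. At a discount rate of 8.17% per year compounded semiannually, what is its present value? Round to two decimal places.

$34,757.78

Growth factor = (1 + 0.04085)^28 ≈ 3.06809005748.
P = 106,640/3.06809005748 ≈ 34,757.7802.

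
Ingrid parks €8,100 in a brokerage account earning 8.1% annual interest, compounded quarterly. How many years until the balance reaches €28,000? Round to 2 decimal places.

15.47 years

(1 + 0.02025)^(4t) = 28,000/8,100 = 3.4568.
4t·ln(1 + 0.02025) = ln(3.4568); 4t = 1.2403/0.0200477 ≈ 61.8695.
t ≈ 15.4674 years.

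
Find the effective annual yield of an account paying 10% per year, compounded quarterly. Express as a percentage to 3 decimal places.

10.381%

EAR = (1 + 10%/4)^4 − 1 = (1 + 0.025)^4 − 1.
(1 + 0.025)^4 ≈ 1.103813, so EAR ≈ 10.38129%.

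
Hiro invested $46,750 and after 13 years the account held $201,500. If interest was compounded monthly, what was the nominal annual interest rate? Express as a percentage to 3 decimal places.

11.291%

The 156-period growth factor is 201,500/46,750 = 4.31016.
r/12 = 4.31016^(1/156) − 1 ≈ 0.00940922, so r ≈ 12·0.00940922 = 11.29106%.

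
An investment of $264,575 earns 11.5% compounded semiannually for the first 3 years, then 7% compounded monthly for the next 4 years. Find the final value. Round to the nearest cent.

$489,192.98

Phase 1: 264,575·(1 + 0.0575)^6 ≈ 370,024.9947.
Phase 2: 370,024.9947·(1 + 0.07/12)^48 ≈ 489,192.9792.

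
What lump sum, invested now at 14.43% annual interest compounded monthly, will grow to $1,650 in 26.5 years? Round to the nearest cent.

$36.87

Growth factor = (1 + 0.012025)^318 ≈ 44.75222523.
P = 1,650/44.75222523 ≈ 36.8697.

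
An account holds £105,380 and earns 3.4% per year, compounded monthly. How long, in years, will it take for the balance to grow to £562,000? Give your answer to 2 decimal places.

49.30 years

(1 + 0.00283333)^(12t) = 562,000/105,380 = 5.3331.
12t·ln(1 + 0.00283333) = ln(5.3331); 12t = 1.6739/0.00282933 ≈ 591.6350.
t ≈ 49.3029 years.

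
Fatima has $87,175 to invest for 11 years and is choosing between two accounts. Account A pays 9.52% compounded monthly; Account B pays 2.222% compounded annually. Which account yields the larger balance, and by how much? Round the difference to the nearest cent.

Account A, by $136,380.23

Account A growth factor: (1 + 0.0952/12)^132 ≈ 2.83791022843; balance ≈ 247,394.8242.
Account B growth factor: (1 + 0.02222)^11 ≈ 1.27346822071; balance ≈ 111,014.5921.
Account A is larger by 136,380.2320.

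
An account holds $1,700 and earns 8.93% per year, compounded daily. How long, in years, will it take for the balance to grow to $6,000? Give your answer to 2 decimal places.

14.12 years

We need (1 + 0.000244658)^(365t) = 3.5294, so 365t = ln 3.5294 / ln 1.000245 ≈ 5155.3102.
t ≈ 5155.3102/365 = 14.1241 years.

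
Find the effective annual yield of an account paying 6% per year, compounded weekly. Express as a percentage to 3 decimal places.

One year is 52 periods at 0.00115385 each: (1 + 0.00115385)^52 ≈ 1.0618.
EAR = 1.0618 − 1 ≈ 6.17998%.

6.180%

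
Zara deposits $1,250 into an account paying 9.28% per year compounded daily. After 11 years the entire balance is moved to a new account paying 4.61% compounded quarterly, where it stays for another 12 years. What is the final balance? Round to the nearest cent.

Phase 1: 1,250·(1 + 0.0928/365)^4015 ≈ 3,468.8177.
Phase 2: 3,468.8177·(1 + 0.011525)^48 ≈ 6,012.5580.

$6,012.56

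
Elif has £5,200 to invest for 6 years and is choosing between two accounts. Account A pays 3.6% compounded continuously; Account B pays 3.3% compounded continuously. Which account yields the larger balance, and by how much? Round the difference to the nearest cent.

Account A growth factor: e^(0.036·6) = e^0.216 ≈ 1.241102379; balance ≈ 6,453.7324.
Account B growth factor: e^(0.033·6) = e^0.198 ≈ 1.218962394; balance ≈ 6,338.6044.
Account A is larger by 115.1279.

Account A, by £115.13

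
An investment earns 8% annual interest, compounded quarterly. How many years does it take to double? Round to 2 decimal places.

(1 + 0.02)^(4t) = 2.
4t = ln 2 / ln(1 + 0.02) ≈ 0.69315/0.0198026 ≈ 35.0028.
t ≈ 8.7507.

8.75 years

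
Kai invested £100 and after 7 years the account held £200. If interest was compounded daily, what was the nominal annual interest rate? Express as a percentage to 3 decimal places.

9.903%

The 2555-period growth factor is 200/100 = 2.
r/365 = 2^(1/2555) − 1 ≈ 0.000271327, so r ≈ 365·0.000271327 = 9.90345%.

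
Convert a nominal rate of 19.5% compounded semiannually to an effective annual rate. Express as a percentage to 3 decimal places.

EAR = (1 + 19.5%/2)^2 − 1 = (1 + 0.0975)^2 − 1.
(1 + 0.0975)^2 ≈ 1.204506, so EAR ≈ 20.45062%.

20.451%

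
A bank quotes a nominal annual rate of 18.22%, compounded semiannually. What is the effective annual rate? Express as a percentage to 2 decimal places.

One year is 2 periods at 0.0911 each: (1 + 0.0911)^2 ≈ 1.190499.
EAR = 1.190499 − 1 ≈ 19.04992%.

19.05%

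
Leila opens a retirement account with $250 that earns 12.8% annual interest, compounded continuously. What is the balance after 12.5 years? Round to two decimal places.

A = P·e^(rt) = 250·e^(0.128·12.5) = 250·e^1.6.
e^1.6 ≈ 4.953032424, so A ≈ 1,238.2581.

$1,238.26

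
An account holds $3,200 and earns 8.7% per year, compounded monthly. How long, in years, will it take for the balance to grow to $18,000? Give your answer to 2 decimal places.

19.92 years

(1 + 0.00725)^(12t) = 18,000/3,200 = 5.625.
12t·ln(1 + 0.00725) = ln(5.625); 12t = 1.7272/0.00722385 ≈ 239.0999.
t ≈ 19.9250 years.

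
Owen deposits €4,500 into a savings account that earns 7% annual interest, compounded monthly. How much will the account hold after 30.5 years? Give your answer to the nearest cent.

€37,821.38

Periodic rate = 7%/12 = 0.00583333; periods = 12·30.5 = 366.
A = 4,500·(1 + 0.07/12)^366 ≈ 4,500·8.4047500456 ≈ 37,821.3752.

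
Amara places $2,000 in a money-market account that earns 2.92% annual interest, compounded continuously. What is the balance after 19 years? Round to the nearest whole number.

A = P·e^(rt) = 2,000·e^(0.0292·19) = 2,000·e^0.5548.
e^0.5548 ≈ 1.741592631, so A ≈ 3,483.1853.

$3,483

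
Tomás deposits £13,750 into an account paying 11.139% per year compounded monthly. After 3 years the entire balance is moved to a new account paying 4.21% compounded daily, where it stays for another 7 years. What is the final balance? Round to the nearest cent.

Phase 1: 13,750·(1 + 0.0092825)^36 ≈ 19,176.1513.
Phase 2: 19,176.1513·(1 + 0.0421/365)^2555 ≈ 25,747.8311.

£25,747.83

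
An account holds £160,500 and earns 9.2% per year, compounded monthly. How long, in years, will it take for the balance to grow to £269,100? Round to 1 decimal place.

We need (1 + 0.00766667)^(12t) = 1.6766, so 12t = ln 1.6766 / ln 1.007667 ≈ 67.6653.
t ≈ 67.6653/12 = 5.6388 years.

5.6 years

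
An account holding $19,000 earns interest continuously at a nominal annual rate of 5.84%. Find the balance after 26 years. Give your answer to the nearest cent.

$86,733.39

A = P·e^(rt) = 19,000·e^(0.0584·26) = 19,000·e^1.5184.
e^1.5184 ≈ 4.5649154842, so A ≈ 86,733.3942.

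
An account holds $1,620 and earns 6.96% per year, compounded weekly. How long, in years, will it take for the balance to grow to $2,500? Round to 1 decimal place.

(1 + 0.00133846)^(52t) = 2,500/1,620 = 1.5432.
52t·ln(1 + 0.00133846) = ln(1.5432); 52t = 0.43386/0.00133757 ≈ 324.3686.
t ≈ 6.2379 years.

6.2 years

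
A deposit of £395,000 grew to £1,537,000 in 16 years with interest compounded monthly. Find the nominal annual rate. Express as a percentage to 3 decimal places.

8.522%

The 192-period growth factor is 1,537,000/395,000 = 3.89114.
r/12 = 3.89114^(1/192) − 1 ≈ 0.00710167, so r ≈ 12·0.00710167 = 8.52201%.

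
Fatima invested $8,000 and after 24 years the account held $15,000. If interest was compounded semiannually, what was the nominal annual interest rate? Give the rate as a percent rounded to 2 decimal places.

(1 + r/2)^48 = 15,000/8,000 = 1.875.
1 + r/2 = 1.875^(1/48) ≈ 1.013182, so r/2 ≈ 0.0131821.
r ≈ 2·0.0131821 = 2.63643%.

2.64%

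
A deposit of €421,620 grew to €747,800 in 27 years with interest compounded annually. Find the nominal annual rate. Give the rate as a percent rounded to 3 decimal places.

(1 + r)^27 = 747,800/421,620 = 1.77364.
1 + r = 1.77364^(1/27) ≈ 1.02145, so r ≈ 0.0214502.
r ≈ 2.14502%.

2.145%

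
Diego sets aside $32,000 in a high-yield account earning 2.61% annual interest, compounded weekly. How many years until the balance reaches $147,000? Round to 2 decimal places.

We need (1 + 0.000501923)^(52t) = 4.5938, so 52t = ln 4.5938 / ln 1.000502 ≈ 3038.4722.
t ≈ 3038.4722/52 = 58.4322 years.

58.43 years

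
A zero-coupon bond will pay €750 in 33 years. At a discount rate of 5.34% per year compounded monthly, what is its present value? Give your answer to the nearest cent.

Growth factor = (1 + 0.00445)^396 ≈ 5.80251067.
P = 750/5.80251067 ≈ 129.2544.

€129.25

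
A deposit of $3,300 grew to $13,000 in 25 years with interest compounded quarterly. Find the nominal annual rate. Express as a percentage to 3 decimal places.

5.522%

(1 + r/4)^100 = 13,000/3,300 = 3.93939.
1 + r/4 = 3.93939^(1/100) ≈ 1.013805, so r/4 ≈ 0.0138047.
r ≈ 4·0.0138047 = 5.52187%.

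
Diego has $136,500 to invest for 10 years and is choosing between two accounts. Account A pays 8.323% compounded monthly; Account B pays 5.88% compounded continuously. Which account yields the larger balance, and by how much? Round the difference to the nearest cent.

Account A growth factor: (1 + 0.08323/12)^120 ≈ 2.29200488474; balance ≈ 312,858.6668.
Account B growth factor: e^(0.0588·10) = e^0.588 ≈ 1.80038404414; balance ≈ 245,752.4220.
Account A is larger by 67,106.2447.

Account A, by $67,106.24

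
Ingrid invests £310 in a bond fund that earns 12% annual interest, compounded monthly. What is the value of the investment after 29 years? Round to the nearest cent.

Growth factor = (1 + 0.01)^348 ≈ 31.90348134.
A ≈ 310 × 31.90348134 ≈ 9,890.0792.

£9,890.08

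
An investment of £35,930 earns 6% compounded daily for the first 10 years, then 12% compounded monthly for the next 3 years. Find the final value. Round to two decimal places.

Phase 1: 35,930·(1 + 0.06/365)^3650 ≈ 65,465.5003.
Phase 2: 65,465.5003·(1 + 0.01)^36 ≈ 93,665.9943.

£93,665.99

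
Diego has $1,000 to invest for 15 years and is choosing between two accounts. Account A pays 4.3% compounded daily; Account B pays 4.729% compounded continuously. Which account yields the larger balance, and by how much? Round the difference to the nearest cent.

A: (1 + 0.043/365)^5475 ≈ 1.905914622, so 1,000 × 1.905914622 ≈ 1,905.9146.
B: e^(0.04729·15) = e^0.70935 ≈ 2.032669594, so 1,000 × 2.032669594 ≈ 2,032.6696.
Difference ≈ 126.7550 in favor of B.

Account B, by $126.75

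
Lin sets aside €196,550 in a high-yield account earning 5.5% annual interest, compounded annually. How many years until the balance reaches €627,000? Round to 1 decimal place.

21.7 years

We need (1 + 0.055)^t = 3.19, so t = ln 3.19 / ln 1.055 ≈ 21.6663.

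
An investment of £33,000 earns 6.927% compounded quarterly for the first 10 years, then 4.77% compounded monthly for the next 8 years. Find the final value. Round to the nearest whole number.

After 10 years at 6.927%: 33,000 × 1.9872871008 ≈ 65,580.4743.
Then 8 years at 4.77%: 65,580.4743 × 1.4635186549 ≈ 95,978.2476.

£95,978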